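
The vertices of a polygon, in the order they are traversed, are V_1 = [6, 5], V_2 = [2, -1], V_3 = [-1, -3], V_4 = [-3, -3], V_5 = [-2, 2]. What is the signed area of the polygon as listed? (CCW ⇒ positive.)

-31.5

Σ = (-16) + (-7) + (-6) + (-12) + (-22) = -63
Signed area = Σ/2 = -31.5 (negative ⇒ clockwise traversal).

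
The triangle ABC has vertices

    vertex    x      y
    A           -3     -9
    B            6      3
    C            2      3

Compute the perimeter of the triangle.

32

|AB| = √((9)² + (12)²) = √225 = 15
|BC| = √((-4)² + (0)²) = √16 = 4
|CA| = √((-5)² + (-12)²) = √169 = 13
Perimeter = 15 + 4 + 13 = 32.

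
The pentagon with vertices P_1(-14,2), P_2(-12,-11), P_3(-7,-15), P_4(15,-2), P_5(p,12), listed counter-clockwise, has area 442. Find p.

Write out the shoelace sum; only the two edges meeting at P_5 involve p:
2·Area = [(15·12 − p·(-2)) + (p·2 − (-14)·12)] + 520
       = 4·p + 868 = 884
⇒ p = 4.

4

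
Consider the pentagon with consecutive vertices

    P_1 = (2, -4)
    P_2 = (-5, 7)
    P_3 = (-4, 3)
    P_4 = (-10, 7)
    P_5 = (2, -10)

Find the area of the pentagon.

Σ = (-6) + (13) + (2) + (86) + (12) = 107
Area = |Σ|/2 = 53.5.

53.5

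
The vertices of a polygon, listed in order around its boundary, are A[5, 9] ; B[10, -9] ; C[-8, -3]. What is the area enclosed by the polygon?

Apply the surveyor's formula: 2A = Σ (x_i·y_{i+1} − x_{i+1}·y_i), indices taken mod 3.
Σ = (-135) + (-102) + (-57) = -294
Area = |Σ|/2 = 147.

147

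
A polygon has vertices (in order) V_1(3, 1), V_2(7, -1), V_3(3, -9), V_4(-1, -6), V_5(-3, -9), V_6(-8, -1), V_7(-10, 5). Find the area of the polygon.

V_1→V_2: (3)(-1) − (7)(1) = -10
V_2→V_3: (7)(-9) − (3)(-1) = -60
V_3→V_4: (3)(-6) − (-1)(-9) = -27
V_4→V_5: (-1)(-9) − (-3)(-6) = -9
V_5→V_6: (-3)(-1) − (-8)(-9) = -69
V_6→V_7: (-8)(5) − (-10)(-1) = -50
V_7→V_1: (-10)(1) − (3)(5) = -25
Σ = -250
Area = |Σ|/2 = 125.

125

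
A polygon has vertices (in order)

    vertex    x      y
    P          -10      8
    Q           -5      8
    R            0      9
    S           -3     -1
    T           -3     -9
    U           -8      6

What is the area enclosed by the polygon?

Apply Gauss's area formula: 2A = Σ (x_i·y_{i+1} − x_{i+1}·y_i), indices taken mod 6.
Cross-terms: -40, -45, 27, 24, -90, -4  ⇒  Σ = -128
Area = |Σ|/2 = 64.

64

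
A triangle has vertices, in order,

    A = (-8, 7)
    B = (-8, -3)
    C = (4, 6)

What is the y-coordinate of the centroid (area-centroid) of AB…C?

Apply the shoelace formula. First the cross-terms c_i = x_i·y_{i+1} − x_{i+1}·y_i:
  80, -36, 76  ⇒  2A = 120, A = 60.
Then Σ (y_i + y_{i+1})·c_i = 1200, so ȳ = 1200 / (6·60) = 10/3.

10/3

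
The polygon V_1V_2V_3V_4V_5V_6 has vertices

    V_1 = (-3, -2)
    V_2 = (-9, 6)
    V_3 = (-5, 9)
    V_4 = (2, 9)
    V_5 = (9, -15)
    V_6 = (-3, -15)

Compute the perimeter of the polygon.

72

|V_1V_2| = √((-6)² + (8)²) = √100 = 10
|V_2V_3| = √((4)² + (3)²) = √25 = 5
|V_3V_4| = √((7)² + (0)²) = √49 = 7
|V_4V_5| = √((7)² + (-24)²) = √625 = 25
|V_5V_6| = √((-12)² + (0)²) = √144 = 12
|V_6V_1| = √((0)² + (13)²) = √169 = 13
Perimeter = 10 + 5 + 7 + 25 + 12 + 13 = 72.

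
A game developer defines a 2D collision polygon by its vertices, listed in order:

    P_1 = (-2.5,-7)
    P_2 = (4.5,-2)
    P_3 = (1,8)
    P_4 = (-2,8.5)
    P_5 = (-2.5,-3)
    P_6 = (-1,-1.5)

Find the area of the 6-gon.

Σ = (36.5) + (38) + (24.5) + (27.25) + (0.75) + (3.25) = 130.25
Area = |Σ|/2 = 65.125.

65.125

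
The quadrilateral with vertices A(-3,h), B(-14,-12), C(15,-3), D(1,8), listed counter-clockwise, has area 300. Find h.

The doubled signed area Σ (x_i y_{i+1} − x_{i+1} y_i) is linear in h.
With h=0 it equals 405; the coefficient of h is 15 (from the two edges through A).
So 15·h + 405 = 2·300 = 600 ⇒ h = 13.

13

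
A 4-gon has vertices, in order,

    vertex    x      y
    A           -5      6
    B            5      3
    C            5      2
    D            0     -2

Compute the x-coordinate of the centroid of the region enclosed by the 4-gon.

5/21

Apply the shoelace formula. First the cross-terms c_i = x_i·y_{i+1} − x_{i+1}·y_i:
  -45, -5, -10, -10  ⇒  2A = -70, A = -35.
Then Σ (x_i + x_{i+1})·c_i = -50, so x̄ = -50 / (6·(-35)) = 5/21.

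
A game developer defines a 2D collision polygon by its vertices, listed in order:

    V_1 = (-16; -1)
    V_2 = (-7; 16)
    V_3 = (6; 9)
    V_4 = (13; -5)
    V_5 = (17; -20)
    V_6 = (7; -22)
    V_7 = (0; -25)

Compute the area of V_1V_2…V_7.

776.5

Apply the shoelace (surveyor's) formula: 2A = Σ (x_i·y_{i+1} − x_{i+1}·y_i), indices taken mod 7.
Σ = (-263) + (-159) + (-147) + (-175) + (-234) + (-175) + (-400) = -1553
Area = |Σ|/2 = 776.5.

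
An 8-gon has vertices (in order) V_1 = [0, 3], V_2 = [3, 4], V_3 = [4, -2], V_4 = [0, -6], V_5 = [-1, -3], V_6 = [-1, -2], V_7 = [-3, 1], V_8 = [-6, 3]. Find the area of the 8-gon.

45

Apply the shoelace (surveyor's) formula: 2A = Σ (x_i·y_{i+1} − x_{i+1}·y_i), indices taken mod 8.
V_1→V_2: (0)(4) − (3)(3) = -9
V_2→V_3: (3)(-2) − (4)(4) = -22
V_3→V_4: (4)(-6) − (0)(-2) = -24
V_4→V_5: (0)(-3) − (-1)(-6) = -6
V_5→V_6: (-1)(-2) − (-1)(-3) = -1
V_6→V_7: (-1)(1) − (-3)(-2) = -7
V_7→V_8: (-3)(3) − (-6)(1) = -3
V_8→V_1: (-6)(3) − (0)(3) = -18
Σ = -90
Area = |Σ|/2 = 45.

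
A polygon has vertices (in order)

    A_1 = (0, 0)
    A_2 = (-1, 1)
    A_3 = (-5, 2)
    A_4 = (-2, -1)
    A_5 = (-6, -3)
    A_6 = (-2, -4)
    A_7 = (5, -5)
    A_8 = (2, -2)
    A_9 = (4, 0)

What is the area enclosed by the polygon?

34

Apply the shoelace formula: 2A = Σ (x_i·y_{i+1} − x_{i+1}·y_i), indices taken mod 9.
Σ = (0) + (3) + (9) + (0) + (18) + (30) + (0) + (8) + (0) = 68
Area = |Σ|/2 = 34.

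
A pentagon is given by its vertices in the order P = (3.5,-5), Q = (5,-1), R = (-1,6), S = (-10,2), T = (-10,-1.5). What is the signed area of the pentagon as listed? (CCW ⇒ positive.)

Apply the shoelace formula: 2A = Σ (x_i·y_{i+1} − x_{i+1}·y_i), indices taken mod 5.
P→Q: (3.5)(-1) − (5)(-5) = 21.5
Q→R: (5)(6) − (-1)(-1) = 29
R→S: (-1)(2) − (-10)(6) = 58
S→T: (-10)(-1.5) − (-10)(2) = 35
T→P: (-10)(-5) − (3.5)(-1.5) = 55.25
Σ = 198.75
Signed area = Σ/2 = 99.375 (positive ⇒ counter-clockwise traversal).

99.375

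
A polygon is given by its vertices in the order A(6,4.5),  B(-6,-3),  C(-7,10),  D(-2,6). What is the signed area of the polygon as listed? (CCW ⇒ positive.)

Apply the shoelace (surveyor's) formula: 2A = Σ (x_i·y_{i+1} − x_{i+1}·y_i), indices taken mod 4.
A→B: (6)(-3) − (-6)(4.5) = 9
B→C: (-6)(10) − (-7)(-3) = -81
C→D: (-7)(6) − (-2)(10) = -22
D→A: (-2)(4.5) − (6)(6) = -45
Σ = -139
Signed area = Σ/2 = -69.5 (negative ⇒ clockwise traversal).

-69.5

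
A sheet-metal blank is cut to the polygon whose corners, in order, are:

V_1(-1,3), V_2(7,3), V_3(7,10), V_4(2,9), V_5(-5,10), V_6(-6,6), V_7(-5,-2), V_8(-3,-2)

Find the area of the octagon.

Cross-terms: -24, 49, 43, 65, 30, 42, 4, -11  ⇒  Σ = 198
Area = |Σ|/2 = 99.

99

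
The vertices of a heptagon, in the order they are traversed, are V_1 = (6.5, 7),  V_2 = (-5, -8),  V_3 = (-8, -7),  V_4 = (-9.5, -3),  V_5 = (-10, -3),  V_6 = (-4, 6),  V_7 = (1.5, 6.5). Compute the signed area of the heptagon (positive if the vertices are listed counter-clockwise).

Apply the shoelace (surveyor's) formula: 2A = Σ (x_i·y_{i+1} − x_{i+1}·y_i), indices taken mod 7.
Cross-terms: -17, -29, -42.5, -1.5, -72, -35, -31.75  ⇒  Σ = -228.75
Signed area = Σ/2 = -114.375 (negative ⇒ clockwise traversal).

-114.375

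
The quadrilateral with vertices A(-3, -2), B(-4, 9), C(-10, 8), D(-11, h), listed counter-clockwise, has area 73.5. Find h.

-2

The doubled signed area Σ (x_i y_{i+1} − x_{i+1} y_i) is linear in h.
With h=0 it equals 133; the coefficient of h is -7 (from the two edges through D).
So -7·h + 133 = 2·73.5 = 147 ⇒ h = -2.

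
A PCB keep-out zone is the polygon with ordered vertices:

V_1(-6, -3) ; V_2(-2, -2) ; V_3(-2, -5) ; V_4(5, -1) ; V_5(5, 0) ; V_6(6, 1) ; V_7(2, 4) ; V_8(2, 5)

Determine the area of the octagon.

48.5

Apply the surveyor's formula: 2A = Σ (x_i·y_{i+1} − x_{i+1}·y_i), indices taken mod 8.
Cross-terms: 6, 6, 27, 5, 5, 22, 2, 24  ⇒  Σ = 97
Area = |Σ|/2 = 48.5.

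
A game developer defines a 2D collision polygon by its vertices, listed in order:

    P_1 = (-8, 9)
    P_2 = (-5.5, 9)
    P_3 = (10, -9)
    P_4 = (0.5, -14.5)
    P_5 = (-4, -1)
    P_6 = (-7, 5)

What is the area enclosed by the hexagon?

156

Σ = (-22.5) + (-40.5) + (-140.5) + (-58.5) + (-27) + (-23) = -312
Area = |Σ|/2 = 156.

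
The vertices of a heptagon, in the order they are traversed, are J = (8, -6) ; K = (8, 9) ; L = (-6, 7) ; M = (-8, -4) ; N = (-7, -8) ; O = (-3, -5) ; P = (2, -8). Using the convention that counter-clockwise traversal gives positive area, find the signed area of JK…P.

221.5

Apply the shoelace formula: 2A = Σ (x_i·y_{i+1} − x_{i+1}·y_i), indices taken mod 7.
Σ = (120) + (110) + (80) + (36) + (11) + (34) + (52) = 443
Signed area = Σ/2 = 221.5 (positive ⇒ counter-clockwise traversal).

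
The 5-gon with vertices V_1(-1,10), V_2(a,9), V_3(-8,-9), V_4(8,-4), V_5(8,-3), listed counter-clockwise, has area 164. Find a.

The doubled signed area Σ (x_i y_{i+1} − x_{i+1} y_i) is linear in a.
With a=0 it equals 252; the coefficient of a is -19 (from the two edges through V_2).
So -19·a + 252 = 2·164 = 328 ⇒ a = -4.

-4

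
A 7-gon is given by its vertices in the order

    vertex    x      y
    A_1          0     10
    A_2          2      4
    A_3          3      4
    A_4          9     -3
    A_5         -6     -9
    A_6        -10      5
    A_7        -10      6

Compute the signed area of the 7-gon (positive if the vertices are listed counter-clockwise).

Apply the shoelace (surveyor's) formula: 2A = Σ (x_i·y_{i+1} − x_{i+1}·y_i), indices taken mod 7.
Σ = (-20) + (-4) + (-45) + (-99) + (-120) + (-10) + (-100) = -398
Signed area = Σ/2 = -199 (negative ⇒ clockwise traversal).

-199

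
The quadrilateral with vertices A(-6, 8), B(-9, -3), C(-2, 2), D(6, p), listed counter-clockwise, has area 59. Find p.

Write out the shoelace sum; only the two edges meeting at D involve p:
2·Area = [((-2)·p − 6·2) + (6·8 − (-6)·p)] + 66
       = 4·p + 102 = 118
⇒ p = 4.

4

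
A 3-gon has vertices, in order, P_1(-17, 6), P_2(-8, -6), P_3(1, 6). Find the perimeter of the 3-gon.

48

|P_1P_2| = √((9)² + (-12)²) = √225 = 15
|P_2P_3| = √((9)² + (12)²) = √225 = 15
|P_3P_1| = √((-18)² + (0)²) = √324 = 18
Perimeter = 15 + 15 + 18 = 48.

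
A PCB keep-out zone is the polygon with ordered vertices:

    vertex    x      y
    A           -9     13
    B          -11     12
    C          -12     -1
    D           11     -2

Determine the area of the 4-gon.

175

Apply Gauss's area formula: 2A = Σ (x_i·y_{i+1} − x_{i+1}·y_i), indices taken mod 4.
Σ = (35) + (155) + (35) + (125) = 350
Area = |Σ|/2 = 175.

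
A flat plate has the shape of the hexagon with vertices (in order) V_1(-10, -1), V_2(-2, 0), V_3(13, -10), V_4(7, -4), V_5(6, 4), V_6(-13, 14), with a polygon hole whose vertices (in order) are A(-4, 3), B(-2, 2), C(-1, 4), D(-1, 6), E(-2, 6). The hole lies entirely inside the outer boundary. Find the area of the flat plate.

181.5

Outer boundary:
Apply the shoelace (surveyor's) formula: 2A = Σ (x_i·y_{i+1} − x_{i+1}·y_i), indices taken mod 6.
Σ = (-2) + (20) + (18) + (52) + (136) + (153) = 377
Area = |Σ|/2 = 188.5.
Hole:
Σ = (-2) + (-6) + (-2) + (6) + (18) = 14
Area = |Σ|/2 = 7.
Net area = 188.5 − 7 = 181.5.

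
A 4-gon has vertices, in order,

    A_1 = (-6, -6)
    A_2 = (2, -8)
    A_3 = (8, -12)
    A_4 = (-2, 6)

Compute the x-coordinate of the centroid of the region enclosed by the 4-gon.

-20/129

Apply the shoelace formula. First the cross-terms c_i = x_i·y_{i+1} − x_{i+1}·y_i:
  60, 40, 24, 48  ⇒  2A = 172, A = 86.
Then Σ (x_i + x_{i+1})·c_i = -80, so x̄ = -80 / (6·86) = -20/129.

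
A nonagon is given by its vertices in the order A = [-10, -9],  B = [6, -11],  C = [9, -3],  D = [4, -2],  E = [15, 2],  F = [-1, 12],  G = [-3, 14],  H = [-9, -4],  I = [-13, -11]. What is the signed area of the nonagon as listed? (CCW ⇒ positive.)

336.5

Apply the surveyor's formula: 2A = Σ (x_i·y_{i+1} − x_{i+1}·y_i), indices taken mod 9.
A→B: (-10)(-11) − (6)(-9) = 164
B→C: (6)(-3) − (9)(-11) = 81
C→D: (9)(-2) − (4)(-3) = -6
D→E: (4)(2) − (15)(-2) = 38
E→F: (15)(12) − (-1)(2) = 182
F→G: (-1)(14) − (-3)(12) = 22
G→H: (-3)(-4) − (-9)(14) = 138
H→I: (-9)(-11) − (-13)(-4) = 47
I→A: (-13)(-9) − (-10)(-11) = 7
Σ = 673
Signed area = Σ/2 = 336.5 (positive ⇒ counter-clockwise traversal).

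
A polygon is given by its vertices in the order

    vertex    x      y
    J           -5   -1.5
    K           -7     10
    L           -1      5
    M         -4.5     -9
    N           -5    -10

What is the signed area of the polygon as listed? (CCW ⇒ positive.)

-48.25

Σ = (-60.5) + (-25) + (31.5) + (0) + (-42.5) = -96.5
Signed area = Σ/2 = -48.25 (negative ⇒ clockwise traversal).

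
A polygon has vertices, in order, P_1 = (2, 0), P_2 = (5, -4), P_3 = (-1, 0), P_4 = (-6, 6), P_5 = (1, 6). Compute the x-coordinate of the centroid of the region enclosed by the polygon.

-2/3

Apply the surveyor's formula. First the cross-terms c_i = x_i·y_{i+1} − x_{i+1}·y_i:
  -8, -4, -6, -42, -12  ⇒  2A = -72, A = -36.
Then Σ (x_i + x_{i+1})·c_i = 144, so x̄ = 144 / (6·(-36)) = -2/3.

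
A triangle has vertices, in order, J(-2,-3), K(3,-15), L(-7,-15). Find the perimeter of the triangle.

|JK| = √((5)² + (-12)²) = √169 = 13
|KL| = √((-10)² + (0)²) = √100 = 10
|LJ| = √((5)² + (12)²) = √169 = 13
Perimeter = 13 + 10 + 13 = 36.

36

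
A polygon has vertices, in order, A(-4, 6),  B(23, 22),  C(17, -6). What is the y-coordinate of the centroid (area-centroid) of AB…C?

Apply Gauss's area formula. First the cross-terms c_i = x_i·y_{i+1} − x_{i+1}·y_i:
  -226, -512, 78  ⇒  2A = -660, A = -330.
Then Σ (y_i + y_{i+1})·c_i = -14520, so ȳ = -14520 / (6·(-330)) = 22/3.

22/3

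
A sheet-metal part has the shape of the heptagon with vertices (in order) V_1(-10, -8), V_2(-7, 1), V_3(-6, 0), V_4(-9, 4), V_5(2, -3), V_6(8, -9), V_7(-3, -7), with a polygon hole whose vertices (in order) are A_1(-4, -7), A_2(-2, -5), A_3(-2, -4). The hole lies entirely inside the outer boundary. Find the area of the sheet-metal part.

93

Outer boundary:
Apply the shoelace (surveyor's) formula: 2A = Σ (x_i·y_{i+1} − x_{i+1}·y_i), indices taken mod 7.
V_1→V_2: (-10)(1) − (-7)(-8) = -66
V_2→V_3: (-7)(0) − (-6)(1) = 6
V_3→V_4: (-6)(4) − (-9)(0) = -24
V_4→V_5: (-9)(-3) − (2)(4) = 19
V_5→V_6: (2)(-9) − (8)(-3) = 6
V_6→V_7: (8)(-7) − (-3)(-9) = -83
V_7→V_1: (-3)(-8) − (-10)(-7) = -46
Σ = -188
Area = |Σ|/2 = 94.
Hole:
Σ = (6) + (-2) + (-2) = 2
Area = |Σ|/2 = 1.
Net area = 94 − 1 = 93.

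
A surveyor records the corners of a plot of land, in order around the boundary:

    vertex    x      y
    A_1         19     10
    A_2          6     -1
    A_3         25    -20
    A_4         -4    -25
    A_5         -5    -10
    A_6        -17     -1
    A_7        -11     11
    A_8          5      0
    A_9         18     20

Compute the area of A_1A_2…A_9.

741

Apply the shoelace (surveyor's) formula: 2A = Σ (x_i·y_{i+1} − x_{i+1}·y_i), indices taken mod 9.
A_1→A_2: (19)(-1) − (6)(10) = -79
A_2→A_3: (6)(-20) − (25)(-1) = -95
A_3→A_4: (25)(-25) − (-4)(-20) = -705
A_4→A_5: (-4)(-10) − (-5)(-25) = -85
A_5→A_6: (-5)(-1) − (-17)(-10) = -165
A_6→A_7: (-17)(11) − (-11)(-1) = -198
A_7→A_8: (-11)(0) − (5)(11) = -55
A_8→A_9: (5)(20) − (18)(0) = 100
A_9→A_1: (18)(10) − (19)(20) = -200
Σ = -1482
Area = |Σ|/2 = 741.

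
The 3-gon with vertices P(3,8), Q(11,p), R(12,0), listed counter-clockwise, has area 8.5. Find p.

Write out the shoelace sum; only the two edges meeting at Q involve p:
2·Area = [(3·p − 11·8) + (11·0 − 12·p)] + 96
       = -9·p + 8 = 17
⇒ p = -1.

-1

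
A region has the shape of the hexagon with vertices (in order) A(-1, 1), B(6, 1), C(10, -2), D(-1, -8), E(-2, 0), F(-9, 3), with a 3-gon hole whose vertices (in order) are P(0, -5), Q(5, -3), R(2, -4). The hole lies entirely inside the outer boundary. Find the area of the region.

69

Outer boundary:
Apply the surveyor's formula: 2A = Σ (x_i·y_{i+1} − x_{i+1}·y_i), indices taken mod 6.
A→B: (-1)(1) − (6)(1) = -7
B→C: (6)(-2) − (10)(1) = -22
C→D: (10)(-8) − (-1)(-2) = -82
D→E: (-1)(0) − (-2)(-8) = -16
E→F: (-2)(3) − (-9)(0) = -6
F→A: (-9)(1) − (-1)(3) = -6
Σ = -139
Area = |Σ|/2 = 69.5.
Hole:
Apply Gauss's area formula: 2A = Σ (x_i·y_{i+1} − x_{i+1}·y_i), indices taken mod 3.
P→Q: (0)(-3) − (5)(-5) = 25
Q→R: (5)(-4) − (2)(-3) = -14
R→P: (2)(-5) − (0)(-4) = -10
Σ = 1
Area = |Σ|/2 = 0.5.
Net area = 69.5 − 0.5 = 69.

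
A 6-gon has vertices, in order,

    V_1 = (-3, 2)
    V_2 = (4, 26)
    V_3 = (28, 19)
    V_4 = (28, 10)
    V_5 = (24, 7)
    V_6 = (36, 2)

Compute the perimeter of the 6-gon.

|V_1V_2| = √((7)² + (24)²) = √625 = 25
|V_2V_3| = √((24)² + (-7)²) = √625 = 25
|V_3V_4| = √((0)² + (-9)²) = √81 = 9
|V_4V_5| = √((-4)² + (-3)²) = √25 = 5
|V_5V_6| = √((12)² + (-5)²) = √169 = 13
|V_6V_1| = √((-39)² + (0)²) = √1521 = 39
Perimeter = 25 + 25 + 9 + 5 + 13 + 39 = 116.

116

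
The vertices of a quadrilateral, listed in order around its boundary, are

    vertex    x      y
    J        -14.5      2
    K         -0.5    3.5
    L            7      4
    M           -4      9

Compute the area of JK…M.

Apply the shoelace formula: 2A = Σ (x_i·y_{i+1} − x_{i+1}·y_i), indices taken mod 4.
Σ = (-49.75) + (-26.5) + (79) + (122.5) = 125.25
Area = |Σ|/2 = 62.625.

62.625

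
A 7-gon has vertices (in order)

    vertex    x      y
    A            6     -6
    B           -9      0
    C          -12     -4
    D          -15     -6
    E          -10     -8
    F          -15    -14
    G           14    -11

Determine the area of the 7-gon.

208.5

A→B: (6)(0) − (-9)(-6) = -54
B→C: (-9)(-4) − (-12)(0) = 36
C→D: (-12)(-6) − (-15)(-4) = 12
D→E: (-15)(-8) − (-10)(-6) = 60
E→F: (-10)(-14) − (-15)(-8) = 20
F→G: (-15)(-11) − (14)(-14) = 361
G→A: (14)(-6) − (6)(-11) = -18
Σ = 417
Area = |Σ|/2 = 208.5.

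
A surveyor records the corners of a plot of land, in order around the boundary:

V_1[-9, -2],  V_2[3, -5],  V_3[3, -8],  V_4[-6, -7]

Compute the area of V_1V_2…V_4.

39

Apply Gauss's area formula: 2A = Σ (x_i·y_{i+1} − x_{i+1}·y_i), indices taken mod 4.
Σ = (51) + (-9) + (-69) + (-51) = -78
Area = |Σ|/2 = 39.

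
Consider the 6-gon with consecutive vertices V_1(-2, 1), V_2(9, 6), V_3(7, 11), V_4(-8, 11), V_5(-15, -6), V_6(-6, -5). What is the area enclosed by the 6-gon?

218.5

Apply the shoelace formula: 2A = Σ (x_i·y_{i+1} − x_{i+1}·y_i), indices taken mod 6.
Cross-terms: -21, 57, 165, 213, 39, -16  ⇒  Σ = 437
Area = |Σ|/2 = 218.5.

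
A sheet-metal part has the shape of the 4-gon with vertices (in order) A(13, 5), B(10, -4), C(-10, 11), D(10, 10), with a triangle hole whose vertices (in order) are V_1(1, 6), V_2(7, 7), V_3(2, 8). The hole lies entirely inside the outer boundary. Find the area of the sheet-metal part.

155.5

Outer boundary:
A→B: (13)(-4) − (10)(5) = -102
B→C: (10)(11) − (-10)(-4) = 70
C→D: (-10)(10) − (10)(11) = -210
D→A: (10)(5) − (13)(10) = -80
Σ = -322
Area = |Σ|/2 = 161.
Hole:
Apply Gauss's area formula: 2A = Σ (x_i·y_{i+1} − x_{i+1}·y_i), indices taken mod 3.
Σ = (-35) + (42) + (4) = 11
Area = |Σ|/2 = 5.5.
Net area = 161 − 5.5 = 155.5.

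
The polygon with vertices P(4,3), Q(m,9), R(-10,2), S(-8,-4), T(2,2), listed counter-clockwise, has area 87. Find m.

The doubled signed area Σ (x_i y_{i+1} − x_{i+1} y_i) is linear in m.
With m=0 it equals 172; the coefficient of m is -1 (from the two edges through Q).
So -1·m + 172 = 2·87 = 174 ⇒ m = -2.

-2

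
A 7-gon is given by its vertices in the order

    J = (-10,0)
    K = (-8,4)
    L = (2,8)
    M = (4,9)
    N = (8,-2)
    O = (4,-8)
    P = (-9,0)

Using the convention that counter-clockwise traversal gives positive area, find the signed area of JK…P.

-167

Apply the shoelace formula: 2A = Σ (x_i·y_{i+1} − x_{i+1}·y_i), indices taken mod 7.
Σ = (-40) + (-72) + (-14) + (-80) + (-56) + (-72) + (0) = -334
Signed area = Σ/2 = -167 (negative ⇒ clockwise traversal).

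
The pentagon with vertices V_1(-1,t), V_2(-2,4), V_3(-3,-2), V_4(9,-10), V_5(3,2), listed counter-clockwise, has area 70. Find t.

The doubled signed area Σ (x_i y_{i+1} − x_{i+1} y_i) is linear in t.
With t=0 it equals 110; the coefficient of t is 5 (from the two edges through V_1).
So 5·t + 110 = 2·70 = 140 ⇒ t = 6.

6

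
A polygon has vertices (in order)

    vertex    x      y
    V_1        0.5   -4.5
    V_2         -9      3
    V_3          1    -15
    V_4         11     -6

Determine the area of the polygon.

102.75

Apply the surveyor's formula: 2A = Σ (x_i·y_{i+1} − x_{i+1}·y_i), indices taken mod 4.
Cross-terms: -39, 132, 159, -46.5  ⇒  Σ = 205.5
Area = |Σ|/2 = 102.75.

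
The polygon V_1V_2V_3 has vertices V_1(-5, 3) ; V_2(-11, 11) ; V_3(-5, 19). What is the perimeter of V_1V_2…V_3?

|V_1V_2| = √((-6)² + (8)²) = √100 = 10
|V_2V_3| = √((6)² + (8)²) = √100 = 10
|V_3V_1| = √((0)² + (-16)²) = √256 = 16
Perimeter = 10 + 10 + 16 = 36.

36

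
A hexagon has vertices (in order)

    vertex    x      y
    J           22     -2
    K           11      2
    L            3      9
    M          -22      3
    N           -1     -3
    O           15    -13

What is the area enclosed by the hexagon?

Apply the shoelace (surveyor's) formula: 2A = Σ (x_i·y_{i+1} − x_{i+1}·y_i), indices taken mod 6.
Σ = (66) + (93) + (207) + (69) + (58) + (256) = 749
Area = |Σ|/2 = 374.5.

374.5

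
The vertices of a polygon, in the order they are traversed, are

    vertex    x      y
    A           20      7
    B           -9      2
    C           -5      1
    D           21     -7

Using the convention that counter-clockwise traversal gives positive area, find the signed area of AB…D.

A→B: (20)(2) − (-9)(7) = 103
B→C: (-9)(1) − (-5)(2) = 1
C→D: (-5)(-7) − (21)(1) = 14
D→A: (21)(7) − (20)(-7) = 287
Σ = 405
Signed area = Σ/2 = 202.5 (positive ⇒ counter-clockwise traversal).

202.5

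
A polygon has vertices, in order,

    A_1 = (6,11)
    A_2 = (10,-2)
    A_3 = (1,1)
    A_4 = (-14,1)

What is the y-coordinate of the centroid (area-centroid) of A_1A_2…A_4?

Apply the shoelace (surveyor's) formula. First the cross-terms c_i = x_i·y_{i+1} − x_{i+1}·y_i:
  -122, 12, 15, -160  ⇒  2A = -255, A = -127.5.
Then Σ (y_i + y_{i+1})·c_i = -3000, so ȳ = -3000 / (6·(-127.5)) = 200/51.

200/51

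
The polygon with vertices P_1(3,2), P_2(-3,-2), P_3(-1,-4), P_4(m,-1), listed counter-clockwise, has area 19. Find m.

4

Write out the shoelace sum; only the two edges meeting at P_4 involve m:
2·Area = [((-1)·(-1) − m·(-4)) + (m·2 − 3·(-1))] + 10
       = 6·m + 14 = 38
⇒ m = 4.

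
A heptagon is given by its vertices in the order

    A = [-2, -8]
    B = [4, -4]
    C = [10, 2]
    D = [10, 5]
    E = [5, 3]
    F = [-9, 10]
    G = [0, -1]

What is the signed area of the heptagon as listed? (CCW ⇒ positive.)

Apply the shoelace formula: 2A = Σ (x_i·y_{i+1} − x_{i+1}·y_i), indices taken mod 7.
Cross-terms: 40, 48, 30, 5, 77, 9, -2  ⇒  Σ = 207
Signed area = Σ/2 = 103.5 (positive ⇒ counter-clockwise traversal).

103.5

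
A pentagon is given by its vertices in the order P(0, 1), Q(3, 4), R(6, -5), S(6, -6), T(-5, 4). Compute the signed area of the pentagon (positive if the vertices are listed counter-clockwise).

-29.5

Apply the surveyor's formula: 2A = Σ (x_i·y_{i+1} − x_{i+1}·y_i), indices taken mod 5.
P→Q: (0)(4) − (3)(1) = -3
Q→R: (3)(-5) − (6)(4) = -39
R→S: (6)(-6) − (6)(-5) = -6
S→T: (6)(4) − (-5)(-6) = -6
T→P: (-5)(1) − (0)(4) = -5
Σ = -59
Signed area = Σ/2 = -29.5 (negative ⇒ clockwise traversal).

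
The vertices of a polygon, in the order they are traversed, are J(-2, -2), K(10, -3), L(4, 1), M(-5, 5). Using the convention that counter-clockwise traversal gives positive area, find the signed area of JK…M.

Σ = (26) + (22) + (25) + (20) = 93
Signed area = Σ/2 = 46.5 (positive ⇒ counter-clockwise traversal).

46.5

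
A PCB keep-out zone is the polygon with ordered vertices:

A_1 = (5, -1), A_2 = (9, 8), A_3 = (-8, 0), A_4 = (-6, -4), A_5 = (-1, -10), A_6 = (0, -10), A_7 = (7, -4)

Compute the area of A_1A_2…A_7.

147

Σ = (49) + (64) + (32) + (56) + (10) + (70) + (13) = 294
Area = |Σ|/2 = 147.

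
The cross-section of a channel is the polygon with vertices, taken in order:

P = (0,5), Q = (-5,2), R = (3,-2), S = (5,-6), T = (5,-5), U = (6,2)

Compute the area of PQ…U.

Apply the shoelace formula: 2A = Σ (x_i·y_{i+1} − x_{i+1}·y_i), indices taken mod 6.
Cross-terms: 25, 4, -8, 5, 40, 30  ⇒  Σ = 96
Area = |Σ|/2 = 48.

48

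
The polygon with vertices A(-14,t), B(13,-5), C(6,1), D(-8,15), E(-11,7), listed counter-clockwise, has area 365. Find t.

-13

The doubled signed area Σ (x_i y_{i+1} − x_{i+1} y_i) is linear in t.
With t=0 it equals 418; the coefficient of t is -24 (from the two edges through A).
So -24·t + 418 = 2·365 = 730 ⇒ t = -13.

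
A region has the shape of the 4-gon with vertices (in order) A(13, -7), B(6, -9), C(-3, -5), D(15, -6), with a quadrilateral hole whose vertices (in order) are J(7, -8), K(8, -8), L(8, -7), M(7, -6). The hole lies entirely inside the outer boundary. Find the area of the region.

31.5

Outer boundary:
Apply the surveyor's formula: 2A = Σ (x_i·y_{i+1} − x_{i+1}·y_i), indices taken mod 4.
Cross-terms: -75, -57, 93, -27  ⇒  Σ = -66
Area = |Σ|/2 = 33.
Hole:
J→K: (7)(-8) − (8)(-8) = 8
K→L: (8)(-7) − (8)(-8) = 8
L→M: (8)(-6) − (7)(-7) = 1
M→J: (7)(-8) − (7)(-6) = -14
Σ = 3
Area = |Σ|/2 = 1.5.
Net area = 33 − 1.5 = 31.5.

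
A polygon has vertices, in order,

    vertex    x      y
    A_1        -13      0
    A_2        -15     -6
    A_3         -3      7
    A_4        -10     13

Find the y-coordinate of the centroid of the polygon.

Apply Gauss's area formula. First the cross-terms c_i = x_i·y_{i+1} − x_{i+1}·y_i:
  78, -123, 31, 169  ⇒  2A = 155, A = 77.5.
Then Σ (y_i + y_{i+1})·c_i = 2226, so ȳ = 2226 / (6·77.5) = 742/155.

742/155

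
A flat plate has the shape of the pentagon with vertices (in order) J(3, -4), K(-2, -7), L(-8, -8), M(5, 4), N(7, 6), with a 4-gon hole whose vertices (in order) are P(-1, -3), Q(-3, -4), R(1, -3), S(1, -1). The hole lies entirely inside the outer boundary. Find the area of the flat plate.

Outer boundary:
Apply the shoelace formula: 2A = Σ (x_i·y_{i+1} − x_{i+1}·y_i), indices taken mod 5.
Σ = (-29) + (-40) + (8) + (2) + (-46) = -105
Area = |Σ|/2 = 52.5.
Hole:
Apply the surveyor's formula: 2A = Σ (x_i·y_{i+1} − x_{i+1}·y_i), indices taken mod 4.
Σ = (-5) + (13) + (2) + (-4) = 6
Area = |Σ|/2 = 3.
Net area = 52.5 − 3 = 49.5.

49.5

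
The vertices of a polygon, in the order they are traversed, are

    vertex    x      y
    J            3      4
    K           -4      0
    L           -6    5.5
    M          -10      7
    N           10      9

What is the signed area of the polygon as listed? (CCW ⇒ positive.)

-70

J→K: (3)(0) − (-4)(4) = 16
K→L: (-4)(5.5) − (-6)(0) = -22
L→M: (-6)(7) − (-10)(5.5) = 13
M→N: (-10)(9) − (10)(7) = -160
N→J: (10)(4) − (3)(9) = 13
Σ = -140
Signed area = Σ/2 = -70 (negative ⇒ clockwise traversal).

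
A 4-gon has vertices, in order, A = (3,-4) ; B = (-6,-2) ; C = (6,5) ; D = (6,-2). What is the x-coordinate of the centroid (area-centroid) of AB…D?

16/9

Apply the shoelace formula. First the cross-terms c_i = x_i·y_{i+1} − x_{i+1}·y_i:
  -30, -18, -42, -18  ⇒  2A = -108, A = -54.
Then Σ (x_i + x_{i+1})·c_i = -576, so x̄ = -576 / (6·(-54)) = 16/9.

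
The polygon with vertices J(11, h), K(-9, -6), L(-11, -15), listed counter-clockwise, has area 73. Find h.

11

Write out the shoelace sum; only the two edges meeting at J involve h:
2·Area = [((-11)·h − 11·(-15)) + (11·(-6) − (-9)·h)] + 69
       = -2·h + 168 = 146
⇒ h = 11.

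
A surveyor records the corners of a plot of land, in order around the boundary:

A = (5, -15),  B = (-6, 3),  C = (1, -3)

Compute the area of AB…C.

Σ = (-75) + (15) + (0) = -60
Area = |Σ|/2 = 30.

30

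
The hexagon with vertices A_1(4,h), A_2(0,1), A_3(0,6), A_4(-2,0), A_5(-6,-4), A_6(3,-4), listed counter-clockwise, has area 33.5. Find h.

-3

Write out the shoelace sum; only the two edges meeting at A_1 involve h:
2·Area = [(3·h − 4·(-4)) + (4·1 − 0·h)] + 56
       = 3·h + 76 = 67
⇒ h = -3.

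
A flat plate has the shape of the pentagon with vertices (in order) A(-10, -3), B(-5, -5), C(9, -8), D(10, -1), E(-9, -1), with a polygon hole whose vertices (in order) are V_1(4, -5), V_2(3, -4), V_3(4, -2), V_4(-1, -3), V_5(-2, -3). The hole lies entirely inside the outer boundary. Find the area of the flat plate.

Outer boundary:
Σ = (35) + (85) + (71) + (-19) + (17) = 189
Area = |Σ|/2 = 94.5.
Hole:
V_1→V_2: (4)(-4) − (3)(-5) = -1
V_2→V_3: (3)(-2) − (4)(-4) = 10
V_3→V_4: (4)(-3) − (-1)(-2) = -14
V_4→V_5: (-1)(-3) − (-2)(-3) = -3
V_5→V_1: (-2)(-5) − (4)(-3) = 22
Σ = 14
Area = |Σ|/2 = 7.
Net area = 94.5 − 7 = 87.5.

87.5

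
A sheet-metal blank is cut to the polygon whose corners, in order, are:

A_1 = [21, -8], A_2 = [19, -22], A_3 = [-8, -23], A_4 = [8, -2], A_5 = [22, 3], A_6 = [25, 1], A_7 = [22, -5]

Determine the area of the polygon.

A_1→A_2: (21)(-22) − (19)(-8) = -310
A_2→A_3: (19)(-23) − (-8)(-22) = -613
A_3→A_4: (-8)(-2) − (8)(-23) = 200
A_4→A_5: (8)(3) − (22)(-2) = 68
A_5→A_6: (22)(1) − (25)(3) = -53
A_6→A_7: (25)(-5) − (22)(1) = -147
A_7→A_1: (22)(-8) − (21)(-5) = -71
Σ = -926
Area = |Σ|/2 = 463.

463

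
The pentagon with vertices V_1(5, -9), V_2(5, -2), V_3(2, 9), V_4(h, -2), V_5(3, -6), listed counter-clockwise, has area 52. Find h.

-1

Write out the shoelace sum; only the two edges meeting at V_4 involve h:
2·Area = [(2·(-2) − h·9) + (h·(-6) − 3·(-2))] + 87
       = -15·h + 89 = 104
⇒ h = -1.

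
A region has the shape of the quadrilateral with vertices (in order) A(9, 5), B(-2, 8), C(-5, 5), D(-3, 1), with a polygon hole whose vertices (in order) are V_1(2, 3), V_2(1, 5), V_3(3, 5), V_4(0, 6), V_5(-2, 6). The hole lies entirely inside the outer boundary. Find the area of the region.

Outer boundary:
Σ = (82) + (30) + (10) + (-24) = 98
Area = |Σ|/2 = 49.
Hole:
Apply Gauss's area formula: 2A = Σ (x_i·y_{i+1} − x_{i+1}·y_i), indices taken mod 5.
V_1→V_2: (2)(5) − (1)(3) = 7
V_2→V_3: (1)(5) − (3)(5) = -10
V_3→V_4: (3)(6) − (0)(5) = 18
V_4→V_5: (0)(6) − (-2)(6) = 12
V_5→V_1: (-2)(3) − (2)(6) = -18
Σ = 9
Area = |Σ|/2 = 4.5.
Net area = 49 − 4.5 = 44.5.

44.5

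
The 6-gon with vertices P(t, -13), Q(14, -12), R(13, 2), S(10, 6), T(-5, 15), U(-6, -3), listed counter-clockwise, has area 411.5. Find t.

Write out the shoelace sum; only the two edges meeting at P involve t:
2·Area = [((-6)·(-13) − t·(-3)) + (t·(-12) − 14·(-13))] + 527
       = -9·t + 787 = 823
⇒ t = -4.

-4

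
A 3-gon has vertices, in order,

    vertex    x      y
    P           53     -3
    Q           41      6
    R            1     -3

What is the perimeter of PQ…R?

|PQ| = √((-12)² + (9)²) = √225 = 15
|QR| = √((-40)² + (-9)²) = √1681 = 41
|RP| = √((52)² + (0)²) = √2704 = 52
Perimeter = 15 + 41 + 52 = 108.

108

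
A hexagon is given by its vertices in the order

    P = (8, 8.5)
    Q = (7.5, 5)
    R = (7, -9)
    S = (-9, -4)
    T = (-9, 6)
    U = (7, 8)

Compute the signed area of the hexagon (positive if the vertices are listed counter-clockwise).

-221.875

Σ = (-23.75) + (-102.5) + (-109) + (-90) + (-114) + (-4.5) = -443.75
Signed area = Σ/2 = -221.875 (negative ⇒ clockwise traversal).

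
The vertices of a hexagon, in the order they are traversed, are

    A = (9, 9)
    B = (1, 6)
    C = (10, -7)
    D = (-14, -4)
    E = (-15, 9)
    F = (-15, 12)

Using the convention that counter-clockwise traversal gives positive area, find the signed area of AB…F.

-317

Cross-terms: 45, -67, -138, -186, -45, -243  ⇒  Σ = -634
Signed area = Σ/2 = -317 (negative ⇒ clockwise traversal).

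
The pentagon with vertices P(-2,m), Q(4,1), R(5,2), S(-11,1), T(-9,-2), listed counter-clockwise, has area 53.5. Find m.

Write out the shoelace sum; only the two edges meeting at P involve m:
2·Area = [((-9)·m − (-2)·(-2)) + ((-2)·1 − 4·m)] + 61
       = -13·m + 55 = 107
⇒ m = -4.

-4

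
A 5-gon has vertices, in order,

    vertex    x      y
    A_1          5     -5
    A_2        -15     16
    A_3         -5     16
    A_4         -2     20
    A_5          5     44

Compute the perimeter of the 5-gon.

|A_1A_2| = √((-20)² + (21)²) = √841 = 29
|A_2A_3| = √((10)² + (0)²) = √100 = 10
|A_3A_4| = √((3)² + (4)²) = √25 = 5
|A_4A_5| = √((7)² + (24)²) = √625 = 25
|A_5A_1| = √((0)² + (-49)²) = √2401 = 49
Perimeter = 29 + 10 + 5 + 25 + 49 = 118.

118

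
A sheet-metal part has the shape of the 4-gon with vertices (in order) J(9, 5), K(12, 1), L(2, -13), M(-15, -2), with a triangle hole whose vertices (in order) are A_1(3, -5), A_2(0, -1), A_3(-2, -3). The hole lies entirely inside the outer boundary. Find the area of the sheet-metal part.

Outer boundary:
Apply the shoelace formula: 2A = Σ (x_i·y_{i+1} − x_{i+1}·y_i), indices taken mod 4.
Σ = (-51) + (-158) + (-199) + (-57) = -465
Area = |Σ|/2 = 232.5.
Hole:
Apply the surveyor's formula: 2A = Σ (x_i·y_{i+1} − x_{i+1}·y_i), indices taken mod 3.
Σ = (-3) + (-2) + (19) = 14
Area = |Σ|/2 = 7.
Net area = 232.5 − 7 = 225.5.

225.5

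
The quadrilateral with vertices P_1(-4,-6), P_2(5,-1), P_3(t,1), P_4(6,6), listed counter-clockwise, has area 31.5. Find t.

The doubled signed area Σ (x_i y_{i+1} − x_{i+1} y_i) is linear in t.
With t=0 it equals 21; the coefficient of t is 7 (from the two edges through P_3).
So 7·t + 21 = 2·31.5 = 63 ⇒ t = 6.

6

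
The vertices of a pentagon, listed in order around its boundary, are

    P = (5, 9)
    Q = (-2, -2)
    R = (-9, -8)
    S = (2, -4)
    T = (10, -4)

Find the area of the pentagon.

Apply the surveyor's formula: 2A = Σ (x_i·y_{i+1} − x_{i+1}·y_i), indices taken mod 5.
Σ = (8) + (-2) + (52) + (32) + (110) = 200
Area = |Σ|/2 = 100.

100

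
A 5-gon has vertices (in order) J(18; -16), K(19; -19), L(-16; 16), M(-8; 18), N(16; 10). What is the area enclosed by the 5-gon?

501

Apply the shoelace (surveyor's) formula: 2A = Σ (x_i·y_{i+1} − x_{i+1}·y_i), indices taken mod 5.
Σ = (-38) + (0) + (-160) + (-368) + (-436) = -1002
Area = |Σ|/2 = 501.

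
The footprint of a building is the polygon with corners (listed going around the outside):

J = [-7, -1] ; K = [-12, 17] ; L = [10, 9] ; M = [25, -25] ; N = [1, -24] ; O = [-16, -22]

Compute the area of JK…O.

J→K: (-7)(17) − (-12)(-1) = -131
K→L: (-12)(9) − (10)(17) = -278
L→M: (10)(-25) − (25)(9) = -475
M→N: (25)(-24) − (1)(-25) = -575
N→O: (1)(-22) − (-16)(-24) = -406
O→J: (-16)(-1) − (-7)(-22) = -138
Σ = -2003
Area = |Σ|/2 = 1001.5.

1001.5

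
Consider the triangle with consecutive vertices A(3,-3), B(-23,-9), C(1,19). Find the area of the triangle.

Apply the surveyor's formula: 2A = Σ (x_i·y_{i+1} − x_{i+1}·y_i), indices taken mod 3.
Cross-terms: -96, -428, -60  ⇒  Σ = -584
Area = |Σ|/2 = 292.

292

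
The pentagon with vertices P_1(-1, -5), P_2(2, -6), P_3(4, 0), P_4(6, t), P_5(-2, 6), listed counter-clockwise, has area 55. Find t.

The doubled signed area Σ (x_i y_{i+1} − x_{i+1} y_i) is linear in t.
With t=0 it equals 92; the coefficient of t is 6 (from the two edges through P_4).
So 6·t + 92 = 2·55 = 110 ⇒ t = 3.

3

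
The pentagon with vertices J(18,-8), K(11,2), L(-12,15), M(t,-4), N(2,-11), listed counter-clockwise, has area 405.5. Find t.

The doubled signed area Σ (x_i y_{i+1} − x_{i+1} y_i) is linear in t.
With t=0 it equals 551; the coefficient of t is -26 (from the two edges through M).
So -26·t + 551 = 2·405.5 = 811 ⇒ t = -10.

-10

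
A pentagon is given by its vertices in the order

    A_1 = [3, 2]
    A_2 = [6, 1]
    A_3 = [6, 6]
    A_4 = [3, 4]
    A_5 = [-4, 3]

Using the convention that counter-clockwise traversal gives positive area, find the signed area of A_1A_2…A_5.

17.5

Apply Gauss's area formula: 2A = Σ (x_i·y_{i+1} − x_{i+1}·y_i), indices taken mod 5.
Cross-terms: -9, 30, 6, 25, -17  ⇒  Σ = 35
Signed area = Σ/2 = 17.5 (positive ⇒ counter-clockwise traversal).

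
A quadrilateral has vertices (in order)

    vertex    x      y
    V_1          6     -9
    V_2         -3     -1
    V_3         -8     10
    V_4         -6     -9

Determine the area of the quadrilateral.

84.5

Apply the shoelace formula: 2A = Σ (x_i·y_{i+1} − x_{i+1}·y_i), indices taken mod 4.
Cross-terms: -33, -38, 132, 108  ⇒  Σ = 169
Area = |Σ|/2 = 84.5.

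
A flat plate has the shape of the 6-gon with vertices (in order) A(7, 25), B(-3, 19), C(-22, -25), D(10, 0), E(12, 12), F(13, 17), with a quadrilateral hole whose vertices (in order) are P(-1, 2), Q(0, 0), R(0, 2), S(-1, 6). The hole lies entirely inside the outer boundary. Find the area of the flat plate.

659.5

Outer boundary:
Σ = (208) + (493) + (250) + (120) + (48) + (206) = 1325
Area = |Σ|/2 = 662.5.
Hole:
Cross-terms: 0, 0, 2, 4  ⇒  Σ = 6
Area = |Σ|/2 = 3.
Net area = 662.5 − 3 = 659.5.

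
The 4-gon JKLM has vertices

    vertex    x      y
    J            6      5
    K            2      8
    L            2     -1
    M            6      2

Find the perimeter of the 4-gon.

|JK| = √((-4)² + (3)²) = √25 = 5
|KL| = √((0)² + (-9)²) = √81 = 9
|LM| = √((4)² + (3)²) = √25 = 5
|MJ| = √((0)² + (3)²) = √9 = 3
Perimeter = 5 + 9 + 5 + 3 = 22.

22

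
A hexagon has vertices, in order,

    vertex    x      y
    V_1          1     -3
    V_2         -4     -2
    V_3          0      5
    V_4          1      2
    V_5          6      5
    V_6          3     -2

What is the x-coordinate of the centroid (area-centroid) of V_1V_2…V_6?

Apply Gauss's area formula. First the cross-terms c_i = x_i·y_{i+1} − x_{i+1}·y_i:
  -14, -20, -5, -7, -27, -7  ⇒  2A = -80, A = -40.
Then Σ (x_i + x_{i+1})·c_i = -203, so x̄ = -203 / (6·(-40)) = 203/240.

203/240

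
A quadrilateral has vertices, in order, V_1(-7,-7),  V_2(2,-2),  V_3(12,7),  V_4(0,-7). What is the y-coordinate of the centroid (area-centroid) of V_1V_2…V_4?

Apply the shoelace (surveyor's) formula. First the cross-terms c_i = x_i·y_{i+1} − x_{i+1}·y_i:
  28, 38, -84, -49  ⇒  2A = -67, A = -33.5.
Then Σ (y_i + y_{i+1})·c_i = 624, so ȳ = 624 / (6·(-33.5)) = -208/67.

-208/67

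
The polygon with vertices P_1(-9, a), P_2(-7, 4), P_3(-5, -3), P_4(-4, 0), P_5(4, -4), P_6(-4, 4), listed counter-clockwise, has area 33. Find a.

7

Write out the shoelace sum; only the two edges meeting at P_1 involve a:
2·Area = [((-4)·a − (-9)·4) + ((-9)·4 − (-7)·a)] + 45
       = 3·a + 45 = 66
⇒ a = 7.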